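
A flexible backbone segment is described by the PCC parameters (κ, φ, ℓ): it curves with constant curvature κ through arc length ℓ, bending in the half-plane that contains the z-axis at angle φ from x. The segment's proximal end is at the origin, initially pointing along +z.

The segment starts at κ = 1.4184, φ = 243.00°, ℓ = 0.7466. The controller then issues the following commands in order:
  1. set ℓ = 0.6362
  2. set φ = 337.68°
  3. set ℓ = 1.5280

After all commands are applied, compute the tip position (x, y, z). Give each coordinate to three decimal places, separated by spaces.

1.019 -0.418 0.583

initial: κ=1.4184, φ=243.00°, ℓ=0.7466
cmd 1: set ℓ=0.6362 → (κ,φ,ℓ)=(1.4184,243.00°,0.6362) → tip=(-0.1217,-0.2389,0.5533)
cmd 2: set φ=337.68° → (κ,φ,ℓ)=(1.4184,337.68°,0.6362) → tip=(0.2480,-0.1018,0.5533)
cmd 3: set ℓ=1.5280 → (κ,φ,ℓ)=(1.4184,337.68°,1.5280) → tip=(1.0186,-0.4182,0.5833)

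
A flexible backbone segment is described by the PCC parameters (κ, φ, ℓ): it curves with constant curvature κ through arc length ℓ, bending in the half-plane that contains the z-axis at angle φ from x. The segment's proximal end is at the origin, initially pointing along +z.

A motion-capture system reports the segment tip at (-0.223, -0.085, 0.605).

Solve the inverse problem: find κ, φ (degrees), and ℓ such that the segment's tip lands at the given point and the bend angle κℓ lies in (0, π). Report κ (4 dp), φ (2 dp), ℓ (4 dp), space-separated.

1.1284 200.87 0.6659

ρ = √(x²+y²) = √(-0.223² + -0.085²) = 0.23865
φ = atan2(y, x) mod 360° = atan2(-0.085, -0.223) = 200.8651°
|p|² = ρ² + z² = 0.23865² + 0.605² = 0.42298
κ = 2ρ / |p|² = 2×0.23865 / 0.42298 = 1.12843
θ = 2·atan2(ρ, z) = 2·atan2(0.23865, 0.605) = 0.75145 rad
ℓ = θ/κ = 0.75145/1.12843 = 0.66593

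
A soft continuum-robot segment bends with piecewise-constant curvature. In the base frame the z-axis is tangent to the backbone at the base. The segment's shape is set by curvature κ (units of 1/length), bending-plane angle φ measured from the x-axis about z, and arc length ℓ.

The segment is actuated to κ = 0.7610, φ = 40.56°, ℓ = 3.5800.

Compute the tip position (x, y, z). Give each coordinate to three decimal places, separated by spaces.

θ = κ·ℓ = 0.7610 × 3.5800 = 2.72438 rad
ρ = (1 − cos θ)/κ = (1 − -0.91422)/0.7610 = 2.51540
z = sin θ / κ = 0.40521/0.7610 = 0.53248
x = ρ cos φ = 2.51540 × cos(40.56°) = 1.91102
y = ρ sin φ = 2.51540 × sin(40.56°) = 1.63563

1.911 1.636 0.532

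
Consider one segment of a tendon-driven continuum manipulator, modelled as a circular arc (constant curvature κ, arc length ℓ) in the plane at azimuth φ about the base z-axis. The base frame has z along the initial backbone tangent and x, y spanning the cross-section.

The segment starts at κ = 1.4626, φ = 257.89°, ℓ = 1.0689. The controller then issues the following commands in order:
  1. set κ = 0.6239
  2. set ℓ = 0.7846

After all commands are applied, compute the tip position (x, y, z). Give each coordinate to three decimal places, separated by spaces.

-0.039 -0.184 0.754

initial: κ=1.4626, φ=257.89°, ℓ=1.0689
cmd 1: set κ=0.6239 → (κ,φ,ℓ)=(0.6239,257.89°,1.0689) → tip=(-0.0720,-0.3358,0.9914)
cmd 2: set ℓ=0.7846 → (κ,φ,ℓ)=(0.6239,257.89°,0.7846) → tip=(-0.0395,-0.1840,0.7536)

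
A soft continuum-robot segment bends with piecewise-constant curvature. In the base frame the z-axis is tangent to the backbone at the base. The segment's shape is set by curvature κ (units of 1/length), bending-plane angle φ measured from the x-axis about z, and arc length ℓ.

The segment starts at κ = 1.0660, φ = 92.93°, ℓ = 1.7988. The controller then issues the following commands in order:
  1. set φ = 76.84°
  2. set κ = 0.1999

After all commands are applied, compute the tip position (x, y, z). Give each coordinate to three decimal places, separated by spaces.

0.073 0.312 1.760

initial: κ=1.0660, φ=92.93°, ℓ=1.7988
cmd 1: set φ=76.84° → (κ,φ,ℓ)=(1.0660,76.84°,1.7988) → tip=(0.2862,1.2239,0.8823)
cmd 2: set κ=0.1999 → (κ,φ,ℓ)=(0.1999,76.84°,1.7988) → tip=(0.0728,0.3115,1.7603)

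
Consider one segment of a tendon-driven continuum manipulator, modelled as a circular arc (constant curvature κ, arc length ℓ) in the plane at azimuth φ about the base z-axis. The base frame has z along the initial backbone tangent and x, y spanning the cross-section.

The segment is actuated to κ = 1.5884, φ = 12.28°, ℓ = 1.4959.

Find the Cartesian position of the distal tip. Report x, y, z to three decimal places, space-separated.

θ = κ·ℓ = 1.5884 × 1.4959 = 2.37609 rad
ρ = (1 − cos θ)/κ = (1 − -0.72103)/1.5884 = 1.08350
z = sin θ / κ = 0.69290/1.5884 = 0.43623
x = ρ cos φ = 1.08350 × cos(12.28°) = 1.05871
y = ρ sin φ = 1.08350 × sin(12.28°) = 0.23045

1.059 0.230 0.436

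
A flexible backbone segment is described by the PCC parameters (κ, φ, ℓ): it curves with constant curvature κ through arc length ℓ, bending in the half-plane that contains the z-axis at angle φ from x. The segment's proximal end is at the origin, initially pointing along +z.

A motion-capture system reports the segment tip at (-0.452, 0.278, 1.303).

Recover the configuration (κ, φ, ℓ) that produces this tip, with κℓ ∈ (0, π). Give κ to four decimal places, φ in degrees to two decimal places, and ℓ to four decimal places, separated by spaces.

0.5362 148.41 1.4426

ρ = √(x²+y²) = √(-0.452² + 0.278²) = 0.53065
φ = atan2(y, x) mod 360° = atan2(0.278, -0.452) = 148.4066°
|p|² = ρ² + z² = 0.53065² + 1.303² = 1.97940
κ = 2ρ / |p|² = 2×0.53065 / 1.97940 = 0.53617
θ = 2·atan2(ρ, z) = 2·atan2(0.53065, 1.303) = 0.77348 rad
ℓ = θ/κ = 0.77348/0.53617 = 1.44260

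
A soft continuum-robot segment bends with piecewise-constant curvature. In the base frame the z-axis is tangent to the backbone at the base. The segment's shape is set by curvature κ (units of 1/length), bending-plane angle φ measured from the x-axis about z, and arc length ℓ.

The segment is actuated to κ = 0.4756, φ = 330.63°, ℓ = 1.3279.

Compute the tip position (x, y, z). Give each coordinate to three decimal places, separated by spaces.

θ = κ·ℓ = 0.4756 × 1.3279 = 0.63155 rad
ρ = (1 − cos θ)/κ = (1 − 0.80711)/0.4756 = 0.40556
z = sin θ / κ = 0.59040/0.4756 = 1.24137
x = ρ cos φ = 0.40556 × cos(330.63°) = 0.35344
y = ρ sin φ = 0.40556 × sin(330.63°) = -0.19891

0.353 -0.199 1.241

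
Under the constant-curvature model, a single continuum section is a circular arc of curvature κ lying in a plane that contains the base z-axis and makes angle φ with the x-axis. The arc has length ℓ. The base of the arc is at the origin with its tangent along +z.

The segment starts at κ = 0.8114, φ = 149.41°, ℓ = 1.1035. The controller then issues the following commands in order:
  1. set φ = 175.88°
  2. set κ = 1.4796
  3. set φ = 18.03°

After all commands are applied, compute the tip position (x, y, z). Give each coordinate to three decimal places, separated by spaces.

0.682 0.222 0.675

initial: κ=0.8114, φ=149.41°, ℓ=1.1035
cmd 1: set φ=175.88° → (κ,φ,ℓ)=(0.8114,175.88°,1.1035) → tip=(-0.4607,0.0332,0.9619)
cmd 2: set κ=1.4796 → (κ,φ,ℓ)=(1.4796,175.88°,1.1035) → tip=(-0.7158,0.0516,0.6746)
cmd 3: set φ=18.03° → (κ,φ,ℓ)=(1.4796,18.03°,1.1035) → tip=(0.6825,0.2221,0.6746)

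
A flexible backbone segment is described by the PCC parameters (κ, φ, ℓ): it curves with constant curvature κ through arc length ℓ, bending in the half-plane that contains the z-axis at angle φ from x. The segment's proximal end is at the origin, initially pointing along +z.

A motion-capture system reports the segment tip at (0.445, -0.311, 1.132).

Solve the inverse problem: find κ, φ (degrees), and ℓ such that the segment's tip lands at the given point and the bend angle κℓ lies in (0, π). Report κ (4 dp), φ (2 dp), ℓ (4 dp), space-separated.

0.6889 325.05 1.2983

ρ = √(x²+y²) = √(0.445² + -0.311²) = 0.54291
φ = atan2(y, x) mod 360° = atan2(-0.311, 0.445) = 325.0512°
|p|² = ρ² + z² = 0.54291² + 1.132² = 1.57617
κ = 2ρ / |p|² = 2×0.54291 / 1.57617 = 0.68889
θ = 2·atan2(ρ, z) = 2·atan2(0.54291, 1.132) = 0.89439 rad
ℓ = θ/κ = 0.89439/0.68889 = 1.29830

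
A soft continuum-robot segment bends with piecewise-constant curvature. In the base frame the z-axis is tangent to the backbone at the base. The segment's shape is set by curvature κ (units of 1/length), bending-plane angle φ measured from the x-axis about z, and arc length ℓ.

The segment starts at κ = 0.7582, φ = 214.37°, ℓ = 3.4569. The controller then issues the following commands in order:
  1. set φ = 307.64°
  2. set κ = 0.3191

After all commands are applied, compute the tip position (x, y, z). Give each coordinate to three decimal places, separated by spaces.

1.051 -1.363 2.797

initial: κ=0.7582, φ=214.37°, ℓ=3.4569
cmd 1: set φ=307.64° → (κ,φ,ℓ)=(0.7582,307.64°,3.4569) → tip=(1.5042,-1.9505,0.6560)
cmd 2: set κ=0.3191 → (κ,φ,ℓ)=(0.3191,307.64°,3.4569) → tip=(1.0510,-1.3628,2.7973)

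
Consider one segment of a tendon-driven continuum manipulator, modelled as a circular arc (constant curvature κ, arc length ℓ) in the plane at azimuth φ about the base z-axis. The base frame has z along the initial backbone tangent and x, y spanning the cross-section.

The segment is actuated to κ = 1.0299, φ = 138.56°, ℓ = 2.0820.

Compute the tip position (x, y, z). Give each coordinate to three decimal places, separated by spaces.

θ = κ·ℓ = 1.0299 × 2.0820 = 2.14425 rad
ρ = (1 − cos θ)/κ = (1 − -0.54254)/1.0299 = 1.49776
z = sin θ / κ = 0.84003/1.0299 = 0.81564
x = ρ cos φ = 1.49776 × cos(138.56°) = -1.12279
y = ρ sin φ = 1.49776 × sin(138.56°) = 0.99127

-1.123 0.991 0.816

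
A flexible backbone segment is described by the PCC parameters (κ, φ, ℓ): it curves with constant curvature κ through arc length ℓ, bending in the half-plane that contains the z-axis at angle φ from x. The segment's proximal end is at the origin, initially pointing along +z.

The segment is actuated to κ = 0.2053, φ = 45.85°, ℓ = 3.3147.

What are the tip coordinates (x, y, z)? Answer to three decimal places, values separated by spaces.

0.756 0.778 3.065

θ = κ·ℓ = 0.2053 × 3.3147 = 0.68051 rad
ρ = (1 − cos θ)/κ = (1 − 0.77725)/0.2053 = 1.08498
z = sin θ / κ = 0.62919/0.2053 = 3.06472
x = ρ cos φ = 1.08498 × cos(45.85°) = 0.75573
y = ρ sin φ = 1.08498 × sin(45.85°) = 0.77849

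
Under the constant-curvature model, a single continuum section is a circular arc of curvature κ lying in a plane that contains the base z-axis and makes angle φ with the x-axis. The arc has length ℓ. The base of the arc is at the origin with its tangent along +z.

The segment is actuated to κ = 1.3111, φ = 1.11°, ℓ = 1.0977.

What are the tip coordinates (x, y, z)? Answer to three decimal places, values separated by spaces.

θ = κ·ℓ = 1.3111 × 1.0977 = 1.43919 rad
ρ = (1 − cos θ)/κ = (1 − 0.13122)/1.3111 = 0.66263
z = sin θ / κ = 0.99135/1.3111 = 0.75612
x = ρ cos φ = 0.66263 × cos(1.11°) = 0.66251
y = ρ sin φ = 0.66263 × sin(1.11°) = 0.01284

0.663 0.013 0.756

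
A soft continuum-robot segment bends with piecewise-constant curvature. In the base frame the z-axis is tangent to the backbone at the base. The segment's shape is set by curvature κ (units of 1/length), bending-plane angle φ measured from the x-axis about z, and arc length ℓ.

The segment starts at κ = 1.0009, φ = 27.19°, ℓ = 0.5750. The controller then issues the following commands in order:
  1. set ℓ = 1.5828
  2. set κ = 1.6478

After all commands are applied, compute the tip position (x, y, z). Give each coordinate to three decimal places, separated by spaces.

1.005 0.516 0.309

initial: κ=1.0009, φ=27.19°, ℓ=0.5750
cmd 1: set ℓ=1.5828 → (κ,φ,ℓ)=(1.0009,27.19°,1.5828) → tip=(0.9006,0.4627,0.9990)
cmd 2: set κ=1.6478 → (κ,φ,ℓ)=(1.6478,27.19°,1.5828) → tip=(1.0046,0.5161,0.3086)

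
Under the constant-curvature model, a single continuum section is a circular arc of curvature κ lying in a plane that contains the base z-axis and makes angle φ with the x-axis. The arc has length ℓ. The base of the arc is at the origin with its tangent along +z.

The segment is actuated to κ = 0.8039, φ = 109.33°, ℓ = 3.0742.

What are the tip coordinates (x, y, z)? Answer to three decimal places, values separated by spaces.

-0.734 2.094 0.773

θ = κ·ℓ = 0.8039 × 3.0742 = 2.47135 rad
ρ = (1 − cos θ)/κ = (1 − -0.78367)/0.8039 = 2.21877
z = sin θ / κ = 0.62118/0.8039 = 0.77270
x = ρ cos φ = 2.21877 × cos(109.33°) = -0.73443
y = ρ sin φ = 2.21877 × sin(109.33°) = 2.09369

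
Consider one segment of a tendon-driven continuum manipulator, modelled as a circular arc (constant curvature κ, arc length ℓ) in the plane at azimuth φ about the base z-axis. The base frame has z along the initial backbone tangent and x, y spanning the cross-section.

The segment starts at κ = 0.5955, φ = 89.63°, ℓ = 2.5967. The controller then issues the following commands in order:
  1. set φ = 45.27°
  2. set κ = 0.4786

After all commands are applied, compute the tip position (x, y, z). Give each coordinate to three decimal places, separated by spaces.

0.997 1.006 1.978

initial: κ=0.5955, φ=89.63°, ℓ=2.5967
cmd 1: set φ=45.27° → (κ,φ,ℓ)=(0.5955,45.27°,2.5967) → tip=(1.1529,1.1638,1.6788)
cmd 2: set κ=0.4786 → (κ,φ,ℓ)=(0.4786,45.27°,2.5967) → tip=(0.9967,1.0062,1.9780)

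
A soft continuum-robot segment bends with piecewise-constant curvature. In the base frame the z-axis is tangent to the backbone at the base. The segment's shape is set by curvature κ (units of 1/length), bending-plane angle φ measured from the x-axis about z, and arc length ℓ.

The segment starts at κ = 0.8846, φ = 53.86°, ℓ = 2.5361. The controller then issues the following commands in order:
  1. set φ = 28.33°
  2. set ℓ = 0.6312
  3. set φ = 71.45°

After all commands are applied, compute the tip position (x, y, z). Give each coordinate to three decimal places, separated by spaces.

initial: κ=0.8846, φ=53.86°, ℓ=2.5361
cmd 1: set φ=28.33° → (κ,φ,ℓ)=(0.8846,28.33°,2.5361) → tip=(1.6150,0.8707,0.8842)
cmd 2: set ℓ=0.6312 → (κ,φ,ℓ)=(0.8846,28.33°,0.6312) → tip=(0.1511,0.0815,0.5989)
cmd 3: set φ=71.45° → (κ,φ,ℓ)=(0.8846,71.45°,0.6312) → tip=(0.0546,0.1628,0.5989)

0.055 0.163 0.599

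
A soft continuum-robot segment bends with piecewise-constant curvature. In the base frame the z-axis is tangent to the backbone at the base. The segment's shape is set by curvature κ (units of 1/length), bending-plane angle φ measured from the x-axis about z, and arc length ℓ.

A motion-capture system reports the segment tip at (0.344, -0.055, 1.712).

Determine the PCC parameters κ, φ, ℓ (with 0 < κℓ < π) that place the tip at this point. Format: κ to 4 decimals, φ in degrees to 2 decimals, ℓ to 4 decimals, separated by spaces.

ρ = √(x²+y²) = √(0.344² + -0.055²) = 0.34837
φ = atan2(y, x) mod 360° = atan2(-0.055, 0.344) = 350.9162°
|p|² = ρ² + z² = 0.34837² + 1.712² = 3.05230
κ = 2ρ / |p|² = 2×0.34837 / 3.05230 = 0.22827
θ = 2·atan2(ρ, z) = 2·atan2(0.34837, 1.712) = 0.40149 rad
ℓ = θ/κ = 0.40149/0.22827 = 1.75887

0.2283 350.92 1.7589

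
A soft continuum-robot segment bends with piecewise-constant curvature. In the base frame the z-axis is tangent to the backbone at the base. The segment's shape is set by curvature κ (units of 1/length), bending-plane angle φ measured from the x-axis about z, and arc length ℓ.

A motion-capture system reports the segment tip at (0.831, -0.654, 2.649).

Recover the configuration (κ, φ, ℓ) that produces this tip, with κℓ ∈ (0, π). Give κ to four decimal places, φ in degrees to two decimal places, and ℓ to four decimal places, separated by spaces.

0.2600 321.80 2.9220

ρ = √(x²+y²) = √(0.831² + -0.654²) = 1.05749
φ = atan2(y, x) mod 360° = atan2(-0.654, 0.831) = 321.7971°
|p|² = ρ² + z² = 1.05749² + 2.649² = 8.13548
κ = 2ρ / |p|² = 2×1.05749 / 8.13548 = 0.25997
θ = 2·atan2(ρ, z) = 2·atan2(1.05749, 2.649) = 0.75964 rad
ℓ = θ/κ = 0.75964/0.25997 = 2.92203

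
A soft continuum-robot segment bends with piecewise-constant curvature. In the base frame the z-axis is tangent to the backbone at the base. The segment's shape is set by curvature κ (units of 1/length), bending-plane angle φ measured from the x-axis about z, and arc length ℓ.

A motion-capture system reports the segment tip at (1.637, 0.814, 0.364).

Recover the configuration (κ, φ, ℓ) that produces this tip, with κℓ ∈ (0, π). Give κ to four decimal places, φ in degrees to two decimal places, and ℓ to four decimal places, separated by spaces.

1.0523 26.44 2.6120

ρ = √(x²+y²) = √(1.637² + 0.814²) = 1.82821
φ = atan2(y, x) mod 360° = atan2(0.814, 1.637) = 26.4389°
|p|² = ρ² + z² = 1.82821² + 0.364² = 3.47486
κ = 2ρ / |p|² = 2×1.82821 / 3.47486 = 1.05225
θ = 2·atan2(ρ, z) = 2·atan2(1.82821, 0.364) = 2.74853 rad
ℓ = θ/κ = 2.74853/1.05225 = 2.61205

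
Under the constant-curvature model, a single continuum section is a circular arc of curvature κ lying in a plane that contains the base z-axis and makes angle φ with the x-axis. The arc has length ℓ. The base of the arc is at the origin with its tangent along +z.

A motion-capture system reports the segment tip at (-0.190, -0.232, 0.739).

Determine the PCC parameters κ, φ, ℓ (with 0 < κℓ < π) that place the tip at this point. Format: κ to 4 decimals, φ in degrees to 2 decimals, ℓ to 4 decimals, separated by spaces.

ρ = √(x²+y²) = √(-0.190² + -0.232²) = 0.29987
φ = atan2(y, x) mod 360° = atan2(-0.232, -0.190) = 230.6837°
|p|² = ρ² + z² = 0.29987² + 0.739² = 0.63604
κ = 2ρ / |p|² = 2×0.29987 / 0.63604 = 0.94293
θ = 2·atan2(ρ, z) = 2·atan2(0.29987, 0.739) = 0.77096 rad
ℓ = θ/κ = 0.77096/0.94293 = 0.81762

0.9429 230.68 0.8176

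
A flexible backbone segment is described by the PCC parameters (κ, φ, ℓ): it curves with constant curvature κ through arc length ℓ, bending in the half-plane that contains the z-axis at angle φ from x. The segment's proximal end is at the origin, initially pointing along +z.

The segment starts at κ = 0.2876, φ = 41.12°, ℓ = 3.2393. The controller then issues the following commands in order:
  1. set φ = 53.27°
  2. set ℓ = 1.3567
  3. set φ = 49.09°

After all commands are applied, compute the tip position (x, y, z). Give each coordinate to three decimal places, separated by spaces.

initial: κ=0.2876, φ=41.12°, ℓ=3.2393
cmd 1: set φ=53.27° → (κ,φ,ℓ)=(0.2876,53.27°,3.2393) → tip=(0.8390,1.1244,2.7906)
cmd 2: set ℓ=1.3567 → (κ,φ,ℓ)=(0.2876,53.27°,1.3567) → tip=(0.1563,0.2095,1.3225)
cmd 3: set φ=49.09° → (κ,φ,ℓ)=(0.2876,49.09°,1.3567) → tip=(0.1711,0.1975,1.3225)

0.171 0.198 1.323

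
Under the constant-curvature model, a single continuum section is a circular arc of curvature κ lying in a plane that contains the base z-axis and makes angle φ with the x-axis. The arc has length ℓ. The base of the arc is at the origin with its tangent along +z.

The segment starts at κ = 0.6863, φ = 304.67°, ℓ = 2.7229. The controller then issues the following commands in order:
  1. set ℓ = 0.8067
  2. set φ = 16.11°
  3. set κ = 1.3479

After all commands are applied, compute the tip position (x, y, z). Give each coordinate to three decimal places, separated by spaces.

0.381 0.110 0.657

initial: κ=0.6863, φ=304.67°, ℓ=2.7229
cmd 1: set ℓ=0.8067 → (κ,φ,ℓ)=(0.6863,304.67°,0.8067) → tip=(0.1238,-0.1790,0.7661)
cmd 2: set φ=16.11° → (κ,φ,ℓ)=(0.6863,16.11°,0.8067) → tip=(0.2091,0.0604,0.7661)
cmd 3: set κ=1.3479 → (κ,φ,ℓ)=(1.3479,16.11°,0.8067) → tip=(0.3814,0.1102,0.6569)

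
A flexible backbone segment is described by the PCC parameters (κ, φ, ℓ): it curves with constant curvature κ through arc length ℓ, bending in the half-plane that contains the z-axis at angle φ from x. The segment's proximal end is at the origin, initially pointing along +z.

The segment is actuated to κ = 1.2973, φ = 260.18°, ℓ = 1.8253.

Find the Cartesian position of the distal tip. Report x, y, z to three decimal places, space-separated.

θ = κ·ℓ = 1.2973 × 1.8253 = 2.36796 rad
ρ = (1 − cos θ)/κ = (1 − -0.71538)/1.2973 = 1.32227
z = sin θ / κ = 0.69874/1.2973 = 0.53861
x = ρ cos φ = 1.32227 × cos(260.18°) = -0.22552
y = ρ sin φ = 1.32227 × sin(260.18°) = -1.30289

-0.226 -1.303 0.539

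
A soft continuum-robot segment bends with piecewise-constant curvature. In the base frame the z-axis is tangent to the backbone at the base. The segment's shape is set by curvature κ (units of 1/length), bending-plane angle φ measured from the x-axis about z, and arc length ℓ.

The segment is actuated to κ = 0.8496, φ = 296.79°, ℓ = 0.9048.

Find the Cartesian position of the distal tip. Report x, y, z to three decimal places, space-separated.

θ = κ·ℓ = 0.8496 × 0.9048 = 0.76872 rad
ρ = (1 − cos θ)/κ = (1 − 0.71880)/0.8496 = 0.33098
z = sin θ / κ = 0.69521/0.8496 = 0.81828
x = ρ cos φ = 0.33098 × cos(296.79°) = 0.14918
y = ρ sin φ = 0.33098 × sin(296.79°) = -0.29545

0.149 -0.295 0.818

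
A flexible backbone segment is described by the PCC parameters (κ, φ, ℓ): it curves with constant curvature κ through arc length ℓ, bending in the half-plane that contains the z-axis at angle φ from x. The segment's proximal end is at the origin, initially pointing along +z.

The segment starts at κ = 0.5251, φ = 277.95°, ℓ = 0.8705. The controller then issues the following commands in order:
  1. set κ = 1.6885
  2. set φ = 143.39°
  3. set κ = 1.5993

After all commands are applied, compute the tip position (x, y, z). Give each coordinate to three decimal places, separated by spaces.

-0.413 0.307 0.615

initial: κ=0.5251, φ=277.95°, ℓ=0.8705
cmd 1: set κ=1.6885 → (κ,φ,ℓ)=(1.6885,277.95°,0.8705) → tip=(0.0737,-0.5274,0.5892)
cmd 2: set φ=143.39° → (κ,φ,ℓ)=(1.6885,143.39°,0.8705) → tip=(-0.4275,0.3176,0.5892)
cmd 3: set κ=1.5993 → (κ,φ,ℓ)=(1.5993,143.39°,0.8705) → tip=(-0.4127,0.3066,0.6153)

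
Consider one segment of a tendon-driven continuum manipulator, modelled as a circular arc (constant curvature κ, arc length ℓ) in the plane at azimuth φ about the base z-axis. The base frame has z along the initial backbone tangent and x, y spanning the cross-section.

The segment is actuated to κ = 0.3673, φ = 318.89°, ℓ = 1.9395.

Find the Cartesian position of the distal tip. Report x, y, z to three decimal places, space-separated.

θ = κ·ℓ = 0.3673 × 1.9395 = 0.71238 rad
ρ = (1 − cos θ)/κ = (1 − 0.75681)/0.3673 = 0.66210
z = sin θ / κ = 0.65364/0.3673 = 1.77957
x = ρ cos φ = 0.66210 × cos(318.89°) = 0.49886
y = ρ sin φ = 0.66210 × sin(318.89°) = -0.43534

0.499 -0.435 1.780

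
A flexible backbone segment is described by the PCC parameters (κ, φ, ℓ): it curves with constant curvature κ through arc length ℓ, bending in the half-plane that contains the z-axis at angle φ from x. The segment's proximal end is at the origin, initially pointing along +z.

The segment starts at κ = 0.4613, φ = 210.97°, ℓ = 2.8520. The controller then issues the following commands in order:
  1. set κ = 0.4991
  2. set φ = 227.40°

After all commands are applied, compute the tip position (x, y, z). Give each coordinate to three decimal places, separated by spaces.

-1.157 -1.258 1.982

initial: κ=0.4613, φ=210.97°, ℓ=2.8520
cmd 1: set κ=0.4991 → (κ,φ,ℓ)=(0.4991,210.97°,2.8520) → tip=(-1.4657,-0.8796,1.9819)
cmd 2: set φ=227.40° → (κ,φ,ℓ)=(0.4991,227.40°,2.8520) → tip=(-1.1571,-1.2583,1.9819)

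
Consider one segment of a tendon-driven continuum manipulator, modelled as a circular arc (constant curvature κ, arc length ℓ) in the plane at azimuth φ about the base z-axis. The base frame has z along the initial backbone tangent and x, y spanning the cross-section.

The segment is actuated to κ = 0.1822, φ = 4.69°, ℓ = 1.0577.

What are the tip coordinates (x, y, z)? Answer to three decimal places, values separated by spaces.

0.101 0.008 1.051

θ = κ·ℓ = 0.1822 × 1.0577 = 0.19271 rad
ρ = (1 − cos θ)/κ = (1 − 0.98149)/0.1822 = 0.10160
z = sin θ / κ = 0.19152/0.1822 = 1.05117
x = ρ cos φ = 0.10160 × cos(4.69°) = 0.10126
y = ρ sin φ = 0.10160 × sin(4.69°) = 0.00831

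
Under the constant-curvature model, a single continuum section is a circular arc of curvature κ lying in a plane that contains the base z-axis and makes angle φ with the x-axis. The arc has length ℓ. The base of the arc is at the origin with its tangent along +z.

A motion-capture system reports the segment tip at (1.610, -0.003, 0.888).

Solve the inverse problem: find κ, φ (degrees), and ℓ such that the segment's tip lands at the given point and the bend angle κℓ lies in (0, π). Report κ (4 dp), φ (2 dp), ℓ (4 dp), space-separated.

0.9525 359.89 2.2400

ρ = √(x²+y²) = √(1.610² + -0.003²) = 1.61000
φ = atan2(y, x) mod 360° = atan2(-0.003, 1.610) = 359.8932°
|p|² = ρ² + z² = 1.61000² + 0.888² = 3.38065
κ = 2ρ / |p|² = 2×1.61000 / 3.38065 = 0.95248
θ = 2·atan2(ρ, z) = 2·atan2(1.61000, 0.888) = 2.13352 rad
ℓ = θ/κ = 2.13352/0.95248 = 2.23997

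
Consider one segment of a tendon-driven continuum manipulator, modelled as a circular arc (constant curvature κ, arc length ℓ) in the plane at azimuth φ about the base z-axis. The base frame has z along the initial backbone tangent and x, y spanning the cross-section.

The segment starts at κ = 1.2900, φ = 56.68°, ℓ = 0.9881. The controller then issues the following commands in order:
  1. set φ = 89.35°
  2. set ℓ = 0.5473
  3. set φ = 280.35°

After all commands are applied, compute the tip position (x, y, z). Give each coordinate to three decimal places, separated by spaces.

0.033 -0.182 0.503

initial: κ=1.2900, φ=56.68°, ℓ=0.9881
cmd 1: set φ=89.35° → (κ,φ,ℓ)=(1.2900,89.35°,0.9881) → tip=(0.0062,0.5489,0.7414)
cmd 2: set ℓ=0.5473 → (κ,φ,ℓ)=(1.2900,89.35°,0.5473) → tip=(0.0021,0.1853,0.5030)
cmd 3: set φ=280.35° → (κ,φ,ℓ)=(1.2900,280.35°,0.5473) → tip=(0.0333,-0.1823,0.5030)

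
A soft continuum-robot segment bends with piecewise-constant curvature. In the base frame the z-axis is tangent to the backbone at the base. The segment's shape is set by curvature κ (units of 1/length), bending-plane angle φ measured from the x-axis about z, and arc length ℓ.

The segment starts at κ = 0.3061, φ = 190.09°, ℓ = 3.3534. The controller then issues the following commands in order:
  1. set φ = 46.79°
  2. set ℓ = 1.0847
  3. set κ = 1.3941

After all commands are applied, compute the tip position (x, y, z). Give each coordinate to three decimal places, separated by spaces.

initial: κ=0.3061, φ=190.09°, ℓ=3.3534
cmd 1: set φ=46.79° → (κ,φ,ℓ)=(0.3061,46.79°,3.3534) → tip=(1.0785,1.1481,2.7948)
cmd 2: set ℓ=1.0847 → (κ,φ,ℓ)=(0.3061,46.79°,1.0847) → tip=(0.1222,0.1300,1.0649)
cmd 3: set κ=1.3941 → (κ,φ,ℓ)=(1.3941,46.79°,1.0847) → tip=(0.4624,0.4922,0.7161)

0.462 0.492 0.716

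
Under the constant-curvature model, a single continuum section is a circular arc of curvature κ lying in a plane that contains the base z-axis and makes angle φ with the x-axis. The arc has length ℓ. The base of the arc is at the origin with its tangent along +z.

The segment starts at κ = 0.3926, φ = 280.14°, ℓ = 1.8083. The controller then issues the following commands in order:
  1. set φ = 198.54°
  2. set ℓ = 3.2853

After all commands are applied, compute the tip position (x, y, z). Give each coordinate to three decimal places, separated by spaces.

initial: κ=0.3926, φ=280.14°, ℓ=1.8083
cmd 1: set φ=198.54° → (κ,φ,ℓ)=(0.3926,198.54°,1.8083) → tip=(-0.5834,-0.1957,1.6602)
cmd 2: set ℓ=3.2853 → (κ,φ,ℓ)=(0.3926,198.54°,3.2853) → tip=(-1.7453,-0.5853,2.4472)

-1.745 -0.585 2.447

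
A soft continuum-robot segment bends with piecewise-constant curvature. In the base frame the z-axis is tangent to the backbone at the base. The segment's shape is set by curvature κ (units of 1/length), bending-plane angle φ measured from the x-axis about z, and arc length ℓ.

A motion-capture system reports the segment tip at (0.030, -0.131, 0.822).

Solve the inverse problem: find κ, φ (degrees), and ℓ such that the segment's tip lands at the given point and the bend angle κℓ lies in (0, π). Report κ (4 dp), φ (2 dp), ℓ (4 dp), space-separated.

ρ = √(x²+y²) = √(0.030² + -0.131²) = 0.13439
φ = atan2(y, x) mod 360° = atan2(-0.131, 0.030) = 282.8988°
|p|² = ρ² + z² = 0.13439² + 0.822² = 0.69374
κ = 2ρ / |p|² = 2×0.13439 / 0.69374 = 0.38744
θ = 2·atan2(ρ, z) = 2·atan2(0.13439, 0.822) = 0.32412 rad
ℓ = θ/κ = 0.32412/0.38744 = 0.83657

0.3874 282.90 0.8366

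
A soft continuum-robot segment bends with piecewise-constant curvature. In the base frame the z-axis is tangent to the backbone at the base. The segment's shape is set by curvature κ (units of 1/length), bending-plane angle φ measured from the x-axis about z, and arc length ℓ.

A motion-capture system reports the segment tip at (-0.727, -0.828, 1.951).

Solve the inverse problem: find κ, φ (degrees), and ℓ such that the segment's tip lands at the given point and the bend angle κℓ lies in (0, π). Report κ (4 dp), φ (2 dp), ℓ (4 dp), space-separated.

0.4389 228.72 2.3425

ρ = √(x²+y²) = √(-0.727² + -0.828²) = 1.10187
φ = atan2(y, x) mod 360° = atan2(-0.828, -0.727) = 228.7162°
|p|² = ρ² + z² = 1.10187² + 1.951² = 5.02051
κ = 2ρ / |p|² = 2×1.10187 / 5.02051 = 0.43895
θ = 2·atan2(ρ, z) = 2·atan2(1.10187, 1.951) = 1.02823 rad
ℓ = θ/κ = 1.02823/0.43895 = 2.34249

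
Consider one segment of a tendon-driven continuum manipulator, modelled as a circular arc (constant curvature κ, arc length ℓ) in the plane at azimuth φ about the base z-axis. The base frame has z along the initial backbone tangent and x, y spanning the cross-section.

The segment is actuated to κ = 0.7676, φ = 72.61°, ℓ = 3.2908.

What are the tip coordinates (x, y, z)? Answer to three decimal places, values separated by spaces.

θ = κ·ℓ = 0.7676 × 3.2908 = 2.52602 rad
ρ = (1 − cos θ)/κ = (1 − -0.81644)/0.7676 = 2.36639
z = sin θ / κ = 0.57743/0.7676 = 0.75225
x = ρ cos φ = 2.36639 × cos(72.61°) = 0.70725
y = ρ sin φ = 2.36639 × sin(72.61°) = 2.25823

0.707 2.258 0.752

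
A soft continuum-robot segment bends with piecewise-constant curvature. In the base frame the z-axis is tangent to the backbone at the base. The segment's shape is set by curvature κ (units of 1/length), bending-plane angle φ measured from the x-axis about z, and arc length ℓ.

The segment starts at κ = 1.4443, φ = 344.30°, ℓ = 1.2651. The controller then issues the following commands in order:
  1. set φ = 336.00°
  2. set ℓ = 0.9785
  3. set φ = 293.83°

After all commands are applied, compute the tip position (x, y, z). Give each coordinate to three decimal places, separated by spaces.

initial: κ=1.4443, φ=344.30°, ℓ=1.2651
cmd 1: set φ=336.00° → (κ,φ,ℓ)=(1.4443,336.00°,1.2651) → tip=(0.7929,-0.3530,0.6697)
cmd 2: set ℓ=0.9785 → (κ,φ,ℓ)=(1.4443,336.00°,0.9785) → tip=(0.5333,-0.2374,0.6838)
cmd 3: set φ=293.83° → (κ,φ,ℓ)=(1.4443,293.83°,0.9785) → tip=(0.2358,-0.5340,0.6838)

0.236 -0.534 0.684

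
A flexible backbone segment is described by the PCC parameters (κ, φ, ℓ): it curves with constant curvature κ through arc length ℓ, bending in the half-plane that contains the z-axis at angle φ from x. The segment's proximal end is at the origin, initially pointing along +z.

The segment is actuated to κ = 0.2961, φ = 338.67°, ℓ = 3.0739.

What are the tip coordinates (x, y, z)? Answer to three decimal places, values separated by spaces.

θ = κ·ℓ = 0.2961 × 3.0739 = 0.91018 rad
ρ = (1 − cos θ)/κ = (1 − 0.61360)/0.2961 = 1.30496
z = sin θ / κ = 0.78962/0.2961 = 2.66672
x = ρ cos φ = 1.30496 × cos(338.67°) = 1.21557
y = ρ sin φ = 1.30496 × sin(338.67°) = -0.47466

1.216 -0.475 2.667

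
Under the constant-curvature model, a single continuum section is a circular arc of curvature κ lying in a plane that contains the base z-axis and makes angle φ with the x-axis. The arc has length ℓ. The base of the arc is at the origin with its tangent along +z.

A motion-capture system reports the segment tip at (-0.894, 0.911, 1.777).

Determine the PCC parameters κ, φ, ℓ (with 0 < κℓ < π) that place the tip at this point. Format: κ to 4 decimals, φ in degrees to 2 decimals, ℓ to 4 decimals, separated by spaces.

ρ = √(x²+y²) = √(-0.894² + 0.911²) = 1.27638
φ = atan2(y, x) mod 360° = atan2(0.911, -0.894) = 134.4604°
|p|² = ρ² + z² = 1.27638² + 1.777² = 4.78689
κ = 2ρ / |p|² = 2×1.27638 / 4.78689 = 0.53328
θ = 2·atan2(ρ, z) = 2·atan2(1.27638, 1.777) = 1.24578 rad
ℓ = θ/κ = 1.24578/0.53328 = 2.33605

0.5333 134.46 2.3361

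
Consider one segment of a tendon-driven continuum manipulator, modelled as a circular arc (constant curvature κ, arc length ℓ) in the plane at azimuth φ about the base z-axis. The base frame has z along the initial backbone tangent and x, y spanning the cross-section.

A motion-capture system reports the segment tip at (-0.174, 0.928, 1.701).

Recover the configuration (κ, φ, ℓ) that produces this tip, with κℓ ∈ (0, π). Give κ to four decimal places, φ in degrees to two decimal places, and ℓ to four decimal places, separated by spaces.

0.4989 100.62 2.0313

ρ = √(x²+y²) = √(-0.174² + 0.928²) = 0.94417
φ = atan2(y, x) mod 360° = atan2(0.928, -0.174) = 100.6197°
|p|² = ρ² + z² = 0.94417² + 1.701² = 3.78486
κ = 2ρ / |p|² = 2×0.94417 / 3.78486 = 0.49892
θ = 2·atan2(ρ, z) = 2·atan2(0.94417, 1.701) = 1.01345 rad
ℓ = θ/κ = 1.01345/0.49892 = 2.03129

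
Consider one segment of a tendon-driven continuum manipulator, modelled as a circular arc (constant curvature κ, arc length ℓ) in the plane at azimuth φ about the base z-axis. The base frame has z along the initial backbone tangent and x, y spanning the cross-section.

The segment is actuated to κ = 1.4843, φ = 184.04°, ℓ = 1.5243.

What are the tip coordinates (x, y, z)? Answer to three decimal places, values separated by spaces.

θ = κ·ℓ = 1.4843 × 1.5243 = 2.26252 rad
ρ = (1 − cos θ)/κ = (1 − -0.63786)/1.4843 = 1.10346
z = sin θ / κ = 0.77015/1.4843 = 0.51886
x = ρ cos φ = 1.10346 × cos(184.04°) = -1.10072
y = ρ sin φ = 1.10346 × sin(184.04°) = -0.07774

-1.101 -0.078 0.519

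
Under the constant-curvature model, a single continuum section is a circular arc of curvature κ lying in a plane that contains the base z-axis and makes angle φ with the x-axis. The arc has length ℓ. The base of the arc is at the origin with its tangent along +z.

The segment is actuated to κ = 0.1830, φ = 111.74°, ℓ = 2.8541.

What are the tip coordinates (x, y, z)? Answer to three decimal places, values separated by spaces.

θ = κ·ℓ = 0.1830 × 2.8541 = 0.52230 rad
ρ = (1 − cos θ)/κ = (1 − 0.86667)/0.1830 = 0.72856
z = sin θ / κ = 0.49888/0.1830 = 2.72609
x = ρ cos φ = 0.72856 × cos(111.74°) = -0.26985
y = ρ sin φ = 0.72856 × sin(111.74°) = 0.67674

-0.270 0.677 2.726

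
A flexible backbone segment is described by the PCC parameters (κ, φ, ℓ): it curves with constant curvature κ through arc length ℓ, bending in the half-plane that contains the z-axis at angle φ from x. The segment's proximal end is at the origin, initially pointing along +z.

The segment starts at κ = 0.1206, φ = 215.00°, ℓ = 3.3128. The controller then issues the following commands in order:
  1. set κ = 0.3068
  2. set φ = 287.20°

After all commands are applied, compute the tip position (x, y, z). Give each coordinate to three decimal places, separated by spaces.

initial: κ=0.1206, φ=215.00°, ℓ=3.3128
cmd 1: set κ=0.3068 → (κ,φ,ℓ)=(0.3068,215.00°,3.3128) → tip=(-1.2644,-0.8853,2.7712)
cmd 2: set φ=287.20° → (κ,φ,ℓ)=(0.3068,287.20°,3.3128) → tip=(0.4564,-1.4745,2.7712)

0.456 -1.474 2.771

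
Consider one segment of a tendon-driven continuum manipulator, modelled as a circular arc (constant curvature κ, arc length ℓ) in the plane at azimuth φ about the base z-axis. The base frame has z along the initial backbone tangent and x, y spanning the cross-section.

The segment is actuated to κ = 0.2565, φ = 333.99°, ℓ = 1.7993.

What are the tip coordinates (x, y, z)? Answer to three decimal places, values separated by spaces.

0.367 -0.179 1.736

θ = κ·ℓ = 0.2565 × 1.7993 = 0.46152 rad
ρ = (1 − cos θ)/κ = (1 − 0.89538)/0.2565 = 0.40789
z = sin θ / κ = 0.44531/0.2565 = 1.73610
x = ρ cos φ = 0.40789 × cos(333.99°) = 0.36658
y = ρ sin φ = 0.40789 × sin(333.99°) = -0.17887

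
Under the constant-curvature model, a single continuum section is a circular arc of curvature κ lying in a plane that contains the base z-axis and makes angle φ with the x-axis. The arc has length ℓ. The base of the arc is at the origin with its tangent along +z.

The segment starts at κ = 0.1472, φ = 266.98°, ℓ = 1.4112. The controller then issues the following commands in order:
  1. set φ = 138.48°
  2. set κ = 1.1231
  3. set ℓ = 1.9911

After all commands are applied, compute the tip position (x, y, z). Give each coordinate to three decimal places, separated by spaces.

initial: κ=0.1472, φ=266.98°, ℓ=1.4112
cmd 1: set φ=138.48° → (κ,φ,ℓ)=(0.1472,138.48°,1.4112) → tip=(-0.1093,0.0968,1.4011)
cmd 2: set κ=1.1231 → (κ,φ,ℓ)=(1.1231,138.48°,1.4112) → tip=(-0.6761,0.5986,0.8903)
cmd 3: set ℓ=1.9911 → (κ,φ,ℓ)=(1.1231,138.48°,1.9911) → tip=(-1.0782,0.9546,0.7004)

-1.078 0.955 0.700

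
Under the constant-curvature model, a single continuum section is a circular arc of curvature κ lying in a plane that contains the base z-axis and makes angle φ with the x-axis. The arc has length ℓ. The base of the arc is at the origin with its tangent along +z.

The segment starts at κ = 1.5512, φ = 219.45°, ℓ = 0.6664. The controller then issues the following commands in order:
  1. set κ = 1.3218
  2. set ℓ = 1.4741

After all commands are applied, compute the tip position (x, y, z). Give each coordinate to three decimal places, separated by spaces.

-0.800 -0.658 0.703

initial: κ=1.5512, φ=219.45°, ℓ=0.6664
cmd 1: set κ=1.3218 → (κ,φ,ℓ)=(1.3218,219.45°,0.6664) → tip=(-0.2124,-0.1747,0.5835)
cmd 2: set ℓ=1.4741 → (κ,φ,ℓ)=(1.3218,219.45°,1.4741) → tip=(-0.7996,-0.6580,0.7032)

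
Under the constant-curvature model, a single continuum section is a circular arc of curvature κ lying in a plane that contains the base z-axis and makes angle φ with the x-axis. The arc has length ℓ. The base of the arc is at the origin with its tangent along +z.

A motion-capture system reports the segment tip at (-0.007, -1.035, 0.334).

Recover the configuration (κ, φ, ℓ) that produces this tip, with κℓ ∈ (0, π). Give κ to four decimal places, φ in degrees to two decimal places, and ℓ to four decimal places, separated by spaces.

ρ = √(x²+y²) = √(-0.007² + -1.035²) = 1.03502
φ = atan2(y, x) mod 360° = atan2(-1.035, -0.007) = 269.6125°
|p|² = ρ² + z² = 1.03502² + 0.334² = 1.18283
κ = 2ρ / |p|² = 2×1.03502 / 1.18283 = 1.75008
θ = 2·atan2(ρ, z) = 2·atan2(1.03502, 0.334) = 2.51730 rad
ℓ = θ/κ = 2.51730/1.75008 = 1.43839

1.7501 269.61 1.4384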